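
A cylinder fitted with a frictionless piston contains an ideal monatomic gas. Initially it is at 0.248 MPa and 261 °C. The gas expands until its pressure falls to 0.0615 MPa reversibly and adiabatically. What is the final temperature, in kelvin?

Along an adiabat T P^((1−γ)/γ) is constant, so T₂ = T₁ (P₂/P₁)^((γ−1)/γ).
For a monatomic ideal gas γ = 5/3, so (γ−1)/γ = 2/5.
T₁ = 261 °C = 534.1 K.
T₂ = 534.1 × (0.0615/0.248)^(2/5) = 305.8 K.

T₂ ≈ 306 K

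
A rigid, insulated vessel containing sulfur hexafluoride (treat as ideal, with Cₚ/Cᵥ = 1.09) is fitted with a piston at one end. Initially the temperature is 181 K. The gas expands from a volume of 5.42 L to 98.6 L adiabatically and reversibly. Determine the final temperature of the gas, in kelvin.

Adiabatic: T₁V₁^(γ−1) = T₂V₂^(γ−1) ⇒ T₂ = T₁ (V₁/V₂)^(γ−1).
T₂ = 181 × (5.42/98.6)^(0.09) = 139.4 K.

T₂ ≈ 139 K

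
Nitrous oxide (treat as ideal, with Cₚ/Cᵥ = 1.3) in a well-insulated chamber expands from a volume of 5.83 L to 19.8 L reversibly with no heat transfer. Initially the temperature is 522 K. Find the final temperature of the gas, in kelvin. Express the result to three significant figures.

T₂ ≈ 362 K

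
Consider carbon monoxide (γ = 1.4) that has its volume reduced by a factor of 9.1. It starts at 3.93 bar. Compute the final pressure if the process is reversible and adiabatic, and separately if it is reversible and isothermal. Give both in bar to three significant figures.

Isothermal: P₂ = P₁(V₁/V₂) = 3.93×9.1 = 35.76 bar.
Adiabatic: P₂ = P₁(V₁/V₂)^γ = 3.93×9.1^(1.4) = 86.51 bar.

adiabatic: 86.5 bar; isothermal: 35.8 bar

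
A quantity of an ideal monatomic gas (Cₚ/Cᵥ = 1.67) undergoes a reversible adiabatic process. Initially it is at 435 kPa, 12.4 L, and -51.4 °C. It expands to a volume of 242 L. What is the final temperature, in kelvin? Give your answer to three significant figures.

T₂ ≈ 30.3 K

For a reversible adiabat TV^(γ−1) is constant, so T₂ = T₁ (V₁/V₂)^(γ−1).
T₁ = -51.4 °C = 221.7 K.
T₂ = 221.7 × (12.4/242)^(0.67) = 30.29 K.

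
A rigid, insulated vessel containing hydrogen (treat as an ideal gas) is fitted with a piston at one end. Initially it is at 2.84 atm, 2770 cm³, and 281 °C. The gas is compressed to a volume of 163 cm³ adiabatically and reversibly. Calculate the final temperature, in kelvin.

T₂ ≈ 1720 K

Adiabatic: T₁V₁^(γ−1) = T₂V₂^(γ−1) ⇒ T₂ = T₁ (V₁/V₂)^(γ−1).
γ = 7/5 for a diatomic ideal gas.
T₁ = 281 °C = 554.1 K.
T₂ = 554.1 × (2770/163)^(2/5) = 1721 K.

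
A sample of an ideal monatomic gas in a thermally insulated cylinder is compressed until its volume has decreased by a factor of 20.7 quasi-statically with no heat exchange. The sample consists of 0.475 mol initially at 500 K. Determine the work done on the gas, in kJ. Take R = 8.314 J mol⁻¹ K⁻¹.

W ≈ 19.4 kJ

Adiabatic: T₁V₁^(γ−1) = T₂V₂^(γ−1) ⇒ T₂ = T₁ (V₁/V₂)^(γ−1).
γ = 5/3 for a monatomic ideal gas, so γ−1 = 2/3.
T₂ = 500 × 20.7^(2/3) = 3769 K.
Q = 0, so ΔU = W_on_gas = nCᵥΔT with Cᵥ = R/(γ−1) = 12.47 J/(mol·K).
ΔU = 0.475 × 12.47 × (3769 − 500) = 19370 J.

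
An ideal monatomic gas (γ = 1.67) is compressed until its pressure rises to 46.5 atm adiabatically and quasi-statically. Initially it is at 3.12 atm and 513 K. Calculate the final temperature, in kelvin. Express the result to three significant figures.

T₂ ≈ 1520 K

Adiabatic: T₂/T₁ = (P₂/P₁)^((γ−1)/γ).
T₂ = 513 × (46.5/3.12)^(0.401) = 1516 K.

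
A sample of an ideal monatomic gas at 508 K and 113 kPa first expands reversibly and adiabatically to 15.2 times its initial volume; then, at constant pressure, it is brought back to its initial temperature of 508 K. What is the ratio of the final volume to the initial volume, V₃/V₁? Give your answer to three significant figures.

V₃/V₁ ≈ 93.3

For a monatomic ideal gas γ = 5/3.
Adiabatic step: V₂/V₁ = 15.2; T₂ = T₁·(1/15.2)^(2/3) = 82.79 K.
Isobaric step: V₃/V₂ = T₃/T₂ = 508/82.79.
V₃/V₁ = (V₂/V₁)(V₃/V₂) = 15.2 × (508/82.79) = 93.27.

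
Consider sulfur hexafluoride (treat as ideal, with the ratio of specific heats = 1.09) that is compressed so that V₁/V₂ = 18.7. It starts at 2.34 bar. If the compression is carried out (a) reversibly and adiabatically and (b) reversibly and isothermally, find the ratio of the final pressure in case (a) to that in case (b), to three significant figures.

Isothermal: P_b = P₁(V₁/V₂) = 2.34×18.7.
Adiabatic: P_a = P₁(V₁/V₂)^γ = 2.34×18.7^(1.09).
P_a/P_b = (V₁/V₂)^(γ−1) = 18.7^(0.09) = 1.302.

P_adiabatic / P_isothermal ≈ 1.30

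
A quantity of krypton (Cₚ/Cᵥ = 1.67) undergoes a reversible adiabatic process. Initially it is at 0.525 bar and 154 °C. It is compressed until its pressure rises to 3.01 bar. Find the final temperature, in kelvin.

Along an adiabat T P^((1−γ)/γ) is constant, so T₂ = T₁ (P₂/P₁)^((γ−1)/γ).
T₁ = 154 °C = 427.1 K.
T₂ = 427.1 × (3.01/0.525)^(0.401) = 860.7 K.

T₂ ≈ 861 K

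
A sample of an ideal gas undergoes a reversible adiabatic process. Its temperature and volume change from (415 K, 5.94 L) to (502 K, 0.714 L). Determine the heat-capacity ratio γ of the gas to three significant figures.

TV^(γ−1) = const ⇒ γ − 1 = ln(T₂/T₁) / ln(V₁/V₂).
γ = 1 + ln(502/415) / ln(5.94/0.714) = 1.09.

γ ≈ 1.09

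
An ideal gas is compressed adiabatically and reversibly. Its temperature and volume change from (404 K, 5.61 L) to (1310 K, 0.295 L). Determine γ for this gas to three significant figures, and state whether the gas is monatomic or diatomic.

TV^(γ−1) = const ⇒ γ − 1 = ln(T₂/T₁) / ln(V₁/V₂).
γ = 1 + ln(1310/404) / ln(5.61/0.295) = 1.399.
γ ≈ 1.40 is close to 7/5, so the gas is diatomic.

γ ≈ 1.40; diatomic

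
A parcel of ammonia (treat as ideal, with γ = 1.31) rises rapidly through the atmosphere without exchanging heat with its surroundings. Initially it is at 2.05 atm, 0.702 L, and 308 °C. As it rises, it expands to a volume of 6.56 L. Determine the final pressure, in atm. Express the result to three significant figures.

P₂ ≈ 0.110 atm

Adiabatic: P₁V₁^γ = P₂V₂^γ ⇒ P₂ = P₁ (V₁/V₂)^γ.
P₂ = 2.05 × (0.702/6.56)^(1.31) = 0.1097 atm.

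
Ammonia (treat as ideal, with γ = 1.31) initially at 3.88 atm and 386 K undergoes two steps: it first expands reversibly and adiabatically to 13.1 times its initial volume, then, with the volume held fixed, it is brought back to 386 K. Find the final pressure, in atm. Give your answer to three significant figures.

P₃ ≈ 0.296 atm

Adiabatic step (PV^γ = const): P₂ = 3.88×(1/13.1)^(1.31) = 0.1334 atm; T₂ = 386×(1/13.1)^(0.31) = 173.9 K.
Isochoric: P₃ = P₂(T₃/T₂) = 0.1334 × (386/173.9) = 0.2962 atm.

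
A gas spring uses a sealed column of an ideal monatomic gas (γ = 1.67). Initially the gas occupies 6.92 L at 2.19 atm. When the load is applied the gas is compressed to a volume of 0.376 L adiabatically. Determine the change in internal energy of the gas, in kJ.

ΔU ≈ 13.8 kJ

P₂ = P₁(V₁/V₂)^γ = 2.19×(6.92/0.376)^(1.67) = 283.7 atm.
For a reversible adiabat, W_by_gas = (P₁V₁ − P₂V₂)/(γ−1).
W_by = (221900×0.00692 − 2.875×10^7×0.000376) / (0.67) = -13840 J.
Q = 0 ⇒ ΔU = −W_by = 13840 J.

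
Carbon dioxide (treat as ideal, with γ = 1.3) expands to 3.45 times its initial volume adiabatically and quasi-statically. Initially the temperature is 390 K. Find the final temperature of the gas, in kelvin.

T₂ ≈ 269 K

For a reversible adiabat TV^(γ−1) is constant, so T₂ = T₁ (V₁/V₂)^(γ−1).
T₂ = 390 × (1/3.45)^(0.3) = 269 K.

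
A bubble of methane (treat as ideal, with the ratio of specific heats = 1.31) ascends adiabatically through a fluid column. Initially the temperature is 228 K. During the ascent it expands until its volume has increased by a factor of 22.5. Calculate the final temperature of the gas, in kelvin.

T₂ ≈ 86.8 K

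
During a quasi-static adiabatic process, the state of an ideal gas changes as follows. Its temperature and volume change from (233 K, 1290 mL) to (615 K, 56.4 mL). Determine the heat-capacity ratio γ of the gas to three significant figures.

TV^(γ−1) = const ⇒ γ − 1 = ln(T₂/T₁) / ln(V₁/V₂).
γ = 1 + ln(615/233) / ln(1290/56.4) = 1.31.

γ ≈ 1.31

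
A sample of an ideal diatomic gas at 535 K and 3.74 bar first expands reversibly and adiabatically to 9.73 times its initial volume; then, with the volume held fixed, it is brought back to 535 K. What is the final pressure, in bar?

For a diatomic ideal gas γ = 7/5.
Adiabatic step (PV^γ = const): P₂ = 3.74×(1/9.73)^(7/5) = 0.1547 bar; T₂ = 535×(1/9.73)^(2/5) = 215.3 K.
Isochoric: P₃ = P₂(T₃/T₂) = 0.1547 × (535/215.3) = 0.3844 bar.

P₃ ≈ 0.384 bar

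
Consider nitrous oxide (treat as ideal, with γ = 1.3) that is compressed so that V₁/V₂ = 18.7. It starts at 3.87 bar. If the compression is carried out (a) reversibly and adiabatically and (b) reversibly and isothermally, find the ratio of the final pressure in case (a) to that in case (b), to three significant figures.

Isothermal: P_b = P₁(V₁/V₂) = 3.87×18.7.
Adiabatic: P_a = P₁(V₁/V₂)^γ = 3.87×18.7^(1.3).
P_a/P_b = (V₁/V₂)^(γ−1) = 18.7^(0.3) = 2.407.

P_adiabatic / P_isothermal ≈ 2.41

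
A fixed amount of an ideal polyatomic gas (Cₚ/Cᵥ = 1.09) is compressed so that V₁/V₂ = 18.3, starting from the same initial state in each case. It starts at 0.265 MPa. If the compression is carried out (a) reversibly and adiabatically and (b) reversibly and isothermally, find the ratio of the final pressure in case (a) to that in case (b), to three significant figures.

P_adiabatic / P_isothermal ≈ 1.30

Isothermal: P_b = P₁(V₁/V₂) = 0.265×18.3.
Adiabatic: P_a = P₁(V₁/V₂)^γ = 0.265×18.3^(1.09).
P_a/P_b = (V₁/V₂)^(γ−1) = 18.3^(0.09) = 1.299.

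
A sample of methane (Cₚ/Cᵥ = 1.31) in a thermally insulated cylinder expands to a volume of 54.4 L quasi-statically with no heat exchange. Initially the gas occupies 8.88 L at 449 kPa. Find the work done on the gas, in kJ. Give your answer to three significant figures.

W ≈ -5.53 kJ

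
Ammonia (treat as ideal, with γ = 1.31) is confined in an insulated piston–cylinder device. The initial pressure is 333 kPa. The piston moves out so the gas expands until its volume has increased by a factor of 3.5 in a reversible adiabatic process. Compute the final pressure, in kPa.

P₂ ≈ 64.5 kPa

Since PV^γ is constant along a reversible adiabat, P₂ = P₁ (V₁/V₂)^γ.
P₂ = 333 × (1/3.5)^(1.31) = 64.52 kPa.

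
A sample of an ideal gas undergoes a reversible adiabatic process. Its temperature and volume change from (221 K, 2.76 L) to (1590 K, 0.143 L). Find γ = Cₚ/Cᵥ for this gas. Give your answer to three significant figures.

γ ≈ 1.67

TV^(γ−1) = const ⇒ γ − 1 = ln(T₂/T₁) / ln(V₁/V₂).
γ = 1 + ln(1590/221) / ln(2.76/0.143) = 1.667.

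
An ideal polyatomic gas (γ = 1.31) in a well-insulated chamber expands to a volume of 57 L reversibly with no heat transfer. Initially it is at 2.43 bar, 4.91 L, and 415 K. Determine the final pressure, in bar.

Adiabatic: P₁V₁^γ = P₂V₂^γ ⇒ P₂ = P₁ (V₁/V₂)^γ.
P₂ = 2.43 × (4.91/57)^(1.31) = 0.09789 bar.

P₂ ≈ 0.0979 bar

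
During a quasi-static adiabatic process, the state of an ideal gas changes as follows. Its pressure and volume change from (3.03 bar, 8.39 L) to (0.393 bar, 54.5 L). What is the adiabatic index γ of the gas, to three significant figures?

γ ≈ 1.09

PV^γ = const ⇒ γ = ln(P₂/P₁) / ln(V₁/V₂).
γ = ln(0.393/3.03) / ln(8.39/54.5) = 1.092.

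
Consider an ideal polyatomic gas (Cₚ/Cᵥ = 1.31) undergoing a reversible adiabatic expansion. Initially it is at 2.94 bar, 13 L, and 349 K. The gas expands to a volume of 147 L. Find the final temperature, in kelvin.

T₂ ≈ 165 K

For a reversible adiabat TV^(γ−1) is constant, so T₂ = T₁ (V₁/V₂)^(γ−1).
T₂ = 349 × (13/147)^(0.31) = 164.5 K.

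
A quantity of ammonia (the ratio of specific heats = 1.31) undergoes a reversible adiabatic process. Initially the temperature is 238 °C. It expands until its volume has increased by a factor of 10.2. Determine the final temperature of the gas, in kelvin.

T₂ ≈ 249 K

Adiabatic: T₁V₁^(γ−1) = T₂V₂^(γ−1) ⇒ T₂ = T₁ (V₁/V₂)^(γ−1).
T₁ = 238 °C = 511.1 K.
T₂ = 511.1 × (1/10.2)^(0.31) = 248.8 K.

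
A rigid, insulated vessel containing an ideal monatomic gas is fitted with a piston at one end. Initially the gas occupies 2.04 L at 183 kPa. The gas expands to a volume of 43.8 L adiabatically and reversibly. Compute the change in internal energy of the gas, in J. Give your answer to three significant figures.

γ = 5/3 for a monatomic ideal gas.
P₂ = P₁(V₁/V₂)^γ = 183×(2.04/43.8)^(5/3) = 1.103 kPa.
For a reversible adiabat, W_by_gas = (P₁V₁ − P₂V₂)/(γ−1).
W_by = (183000×0.00204 − 1103×0.0438) / (2/3) = 487.5 J.
Q = 0 ⇒ ΔU = −W_by = -487.5 J.

ΔU ≈ -487 J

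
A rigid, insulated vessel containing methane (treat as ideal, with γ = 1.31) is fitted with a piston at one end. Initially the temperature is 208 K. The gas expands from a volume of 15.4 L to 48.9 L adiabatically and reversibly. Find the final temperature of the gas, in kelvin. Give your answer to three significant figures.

For a reversible adiabat TV^(γ−1) is constant, so T₂ = T₁ (V₁/V₂)^(γ−1).
T₂ = 208 × (15.4/48.9)^(0.31) = 145.4 K.

T₂ ≈ 145 K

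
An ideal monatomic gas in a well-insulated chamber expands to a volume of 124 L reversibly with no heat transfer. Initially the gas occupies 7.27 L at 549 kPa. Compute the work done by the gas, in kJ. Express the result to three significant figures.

W ≈ 5.08 kJ

γ = 5/3 for a monatomic ideal gas.
P₂ = P₁(V₁/V₂)^γ = 549×(7.27/124)^(5/3) = 4.858 kPa.
For a reversible adiabat, W_by_gas = (P₁V₁ − P₂V₂)/(γ−1).
W_by = (549000×0.00727 − 4858×0.124) / (2/3) = 5083 J.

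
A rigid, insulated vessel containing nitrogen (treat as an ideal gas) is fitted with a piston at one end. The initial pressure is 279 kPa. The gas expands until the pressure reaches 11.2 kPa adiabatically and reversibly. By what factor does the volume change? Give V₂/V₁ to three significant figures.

V₂/V₁ ≈ 9.94

From PV^γ = const, V₂/V₁ = (P₁/P₂)^(1/γ).
For a diatomic ideal gas γ = 7/5.
V₂/V₁ = (279/11.2)^(5/7) = 9.941.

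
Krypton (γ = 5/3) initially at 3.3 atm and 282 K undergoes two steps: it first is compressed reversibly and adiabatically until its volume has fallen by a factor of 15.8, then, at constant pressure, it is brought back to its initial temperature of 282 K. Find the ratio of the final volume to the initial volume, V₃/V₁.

Adiabatic step: V₂/V₁ = 0.06329; T₂ = T₁·15.8^(2/3) = 1776 K.
Isobaric step: V₃/V₂ = T₃/T₂ = 282/1776.
V₃/V₁ = (V₂/V₁)(V₃/V₂) = 0.06329 × (282/1776) = 0.01005.

V₃/V₁ ≈ 0.0101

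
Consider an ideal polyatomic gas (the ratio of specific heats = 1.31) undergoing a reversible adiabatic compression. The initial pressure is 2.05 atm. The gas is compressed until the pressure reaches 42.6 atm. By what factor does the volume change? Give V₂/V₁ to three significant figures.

V₂/V₁ ≈ 0.0987

From PV^γ = const, V₂/V₁ = (P₁/P₂)^(1/γ).
V₂/V₁ = (2.05/42.6)^(0.763) = 0.09866.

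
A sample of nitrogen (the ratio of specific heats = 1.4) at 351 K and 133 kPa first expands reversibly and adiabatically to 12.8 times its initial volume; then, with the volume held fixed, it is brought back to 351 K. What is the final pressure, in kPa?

Adiabatic step (PV^γ = const): P₂ = 133×(1/12.8)^(1.4) = 3.748 kPa; T₂ = 351×(1/12.8)^(0.4) = 126.6 K.
Isochoric: P₃ = P₂(T₃/T₂) = 3.748 × (351/126.6) = 10.39 kPa.

P₃ ≈ 10.4 kPa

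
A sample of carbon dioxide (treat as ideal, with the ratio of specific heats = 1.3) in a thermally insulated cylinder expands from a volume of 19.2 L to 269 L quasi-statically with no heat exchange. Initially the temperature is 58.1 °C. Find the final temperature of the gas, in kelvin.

T₂ ≈ 150 K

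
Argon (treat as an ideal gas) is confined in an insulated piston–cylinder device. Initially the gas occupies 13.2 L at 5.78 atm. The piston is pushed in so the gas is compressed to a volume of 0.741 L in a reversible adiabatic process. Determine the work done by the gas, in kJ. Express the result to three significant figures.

W ≈ -67.5 kJ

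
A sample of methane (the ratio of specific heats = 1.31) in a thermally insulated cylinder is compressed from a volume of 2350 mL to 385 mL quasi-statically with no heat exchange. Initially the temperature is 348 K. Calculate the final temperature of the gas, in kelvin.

For a reversible adiabat TV^(γ−1) is constant, so T₂ = T₁ (V₁/V₂)^(γ−1).
T₂ = 348 × (2350/385)^(0.31) = 609.7 K.

T₂ ≈ 610 K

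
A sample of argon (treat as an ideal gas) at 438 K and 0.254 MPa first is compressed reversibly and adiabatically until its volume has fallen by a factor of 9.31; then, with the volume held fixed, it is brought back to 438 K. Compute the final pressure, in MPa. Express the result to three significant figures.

P₃ ≈ 2.36 MPa

For a monatomic ideal gas γ = 5/3.
Adiabatic step (PV^γ = const): P₂ = 0.254×9.31^(5/3) = 10.47 MPa; T₂ = 438×9.31^(2/3) = 1938 K.
Isochoric: P₃ = P₂(T₃/T₂) = 10.47 × (438/1938) = 2.365 MPa.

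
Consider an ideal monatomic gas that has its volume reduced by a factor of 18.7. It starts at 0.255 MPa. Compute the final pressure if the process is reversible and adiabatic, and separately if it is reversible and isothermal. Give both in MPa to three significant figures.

For a monatomic ideal gas γ = 5/3.
Isothermal: P₂ = P₁(V₁/V₂) = 0.255×18.7 = 4.768 MPa.
Adiabatic: P₂ = P₁(V₁/V₂)^γ = 0.255×18.7^(5/3) = 33.6 MPa.

adiabatic: 33.6 MPa; isothermal: 4.77 MPa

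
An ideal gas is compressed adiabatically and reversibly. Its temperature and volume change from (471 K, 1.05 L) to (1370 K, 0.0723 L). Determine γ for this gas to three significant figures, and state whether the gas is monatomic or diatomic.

γ ≈ 1.40; diatomic

TV^(γ−1) = const ⇒ γ − 1 = ln(T₂/T₁) / ln(V₁/V₂).
γ = 1 + ln(1370/471) / ln(1.05/0.0723) = 1.399.
γ ≈ 1.40 is close to 7/5, so the gas is diatomic.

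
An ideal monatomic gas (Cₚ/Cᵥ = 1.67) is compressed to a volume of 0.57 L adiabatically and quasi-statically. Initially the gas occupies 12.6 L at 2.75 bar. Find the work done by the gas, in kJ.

W ≈ -36.0 kJ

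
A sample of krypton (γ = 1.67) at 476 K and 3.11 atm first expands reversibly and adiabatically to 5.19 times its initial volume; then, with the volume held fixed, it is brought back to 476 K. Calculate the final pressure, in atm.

P₃ ≈ 0.599 atm

Adiabatic step (PV^γ = const): P₂ = 3.11×(1/5.19)^(1.67) = 0.1988 atm; T₂ = 476×(1/5.19)^(0.67) = 157.9 K.
Isochoric: P₃ = P₂(T₃/T₂) = 0.1988 × (476/157.9) = 0.5992 atm.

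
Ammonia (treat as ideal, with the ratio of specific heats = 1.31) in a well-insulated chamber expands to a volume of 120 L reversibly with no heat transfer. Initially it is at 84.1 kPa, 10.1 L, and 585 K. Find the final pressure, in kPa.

P₂ ≈ 3.29 kPa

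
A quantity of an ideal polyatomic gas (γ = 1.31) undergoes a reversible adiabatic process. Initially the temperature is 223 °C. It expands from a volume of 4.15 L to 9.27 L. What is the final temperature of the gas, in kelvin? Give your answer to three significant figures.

T₂ ≈ 387 K

For a reversible adiabat TV^(γ−1) is constant, so T₂ = T₁ (V₁/V₂)^(γ−1).
T₁ = 223 °C = 496.1 K.
T₂ = 496.1 × (4.15/9.27)^(0.31) = 386.7 K.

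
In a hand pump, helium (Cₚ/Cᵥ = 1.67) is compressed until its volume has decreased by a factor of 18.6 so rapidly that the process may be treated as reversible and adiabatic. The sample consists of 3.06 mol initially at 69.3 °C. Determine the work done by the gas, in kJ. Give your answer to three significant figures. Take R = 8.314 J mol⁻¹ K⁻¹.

For a reversible adiabat TV^(γ−1) is constant, so T₂ = T₁ (V₁/V₂)^(γ−1).
T₁ = 69.3 °C = 342.4 K.
T₂ = 342.4 × 18.6^(0.67) = 2428 K.
Q = 0, so ΔU = W_on_gas = nCᵥΔT with Cᵥ = R/(γ−1) = 12.41 J/(mol·K).
ΔU = 3.06 × 12.41 × (2428 − 342.4) = 79170 J.
Work done by the gas = −ΔU = -79170 J.

W ≈ -79.2 kJ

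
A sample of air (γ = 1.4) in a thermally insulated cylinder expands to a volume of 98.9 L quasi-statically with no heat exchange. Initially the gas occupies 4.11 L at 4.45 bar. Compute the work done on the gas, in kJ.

P₂ = P₁(V₁/V₂)^γ = 4.45×(4.11/98.9)^(1.4) = 0.05182 bar.
For a reversible adiabat, W_by_gas = (P₁V₁ − P₂V₂)/(γ−1).
W_by = (445000×0.00411 − 5182×0.0989) / (0.4) = 3291 J.
W_on_gas = −W_by = -3291 J.

W ≈ -3.29 kJ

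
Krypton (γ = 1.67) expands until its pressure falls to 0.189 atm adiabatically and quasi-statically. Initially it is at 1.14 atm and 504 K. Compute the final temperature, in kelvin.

Adiabatic: T₂/T₁ = (P₂/P₁)^((γ−1)/γ).
T₂ = 504 × (0.189/1.14)^(0.401) = 245.1 K.

T₂ ≈ 245 K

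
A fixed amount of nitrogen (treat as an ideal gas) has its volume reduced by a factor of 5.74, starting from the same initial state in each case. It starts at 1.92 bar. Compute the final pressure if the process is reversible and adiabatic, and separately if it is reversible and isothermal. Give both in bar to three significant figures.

For a diatomic ideal gas γ = 7/5.
Isothermal: P₂ = P₁(V₁/V₂) = 1.92×5.74 = 11.02 bar.
Adiabatic: P₂ = P₁(V₁/V₂)^γ = 1.92×5.74^(7/5) = 22.17 bar.

adiabatic: 22.2 bar; isothermal: 11.0 bar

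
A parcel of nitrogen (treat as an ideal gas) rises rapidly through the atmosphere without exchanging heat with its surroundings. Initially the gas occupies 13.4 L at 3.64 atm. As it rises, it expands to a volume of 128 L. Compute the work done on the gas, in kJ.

γ = 7/5 for a diatomic ideal gas.
P₂ = P₁(V₁/V₂)^γ = 3.64×(13.4/128)^(7/5) = 0.1545 atm.
For a reversible adiabat, W_by_gas = (P₁V₁ − P₂V₂)/(γ−1).
W_by = (368800×0.0134 − 15660×0.128) / (2/5) = 7346 J.
W_on_gas = −W_by = -7346 J.

W ≈ -7.35 kJ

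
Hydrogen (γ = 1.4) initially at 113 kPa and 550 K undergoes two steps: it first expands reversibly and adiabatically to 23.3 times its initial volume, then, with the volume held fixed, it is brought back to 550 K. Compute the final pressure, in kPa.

P₃ ≈ 4.85 kPa

Adiabatic step (PV^γ = const): P₂ = 113×(1/23.3)^(1.4) = 1.377 kPa; T₂ = 550×(1/23.3)^(0.4) = 156.1 K.
Isochoric: P₃ = P₂(T₃/T₂) = 1.377 × (550/156.1) = 4.85 kPa.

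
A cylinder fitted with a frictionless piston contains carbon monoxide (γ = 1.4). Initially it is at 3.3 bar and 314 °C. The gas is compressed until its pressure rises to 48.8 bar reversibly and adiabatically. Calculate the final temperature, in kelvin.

T₂ ≈ 1270 K

Along an adiabat T P^((1−γ)/γ) is constant, so T₂ = T₁ (P₂/P₁)^((γ−1)/γ).
T₁ = 314 °C = 587.1 K.
T₂ = 587.1 × (48.8/3.3)^(0.286) = 1268 K.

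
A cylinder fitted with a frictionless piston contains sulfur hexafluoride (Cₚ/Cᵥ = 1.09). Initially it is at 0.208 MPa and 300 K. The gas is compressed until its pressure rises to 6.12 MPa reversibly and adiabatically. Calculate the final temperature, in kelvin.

Adiabatic: T₂/T₁ = (P₂/P₁)^((γ−1)/γ).
T₂ = 300 × (6.12/0.208)^(0.0826) = 396.6 K.

T₂ ≈ 397 K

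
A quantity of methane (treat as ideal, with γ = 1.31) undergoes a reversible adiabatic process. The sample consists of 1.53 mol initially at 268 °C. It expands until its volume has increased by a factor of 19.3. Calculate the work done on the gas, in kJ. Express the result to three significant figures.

Adiabatic: T₁V₁^(γ−1) = T₂V₂^(γ−1) ⇒ T₂ = T₁ (V₁/V₂)^(γ−1).
T₁ = 268 °C = 541.1 K.
T₂ = 541.1 × (1/19.3)^(0.31) = 216.2 K.
Q = 0, so ΔU = W_on_gas = nCᵥΔT with Cᵥ = R/(γ−1) = 26.82 J/(mol·K).
ΔU = 1.53 × 26.82 × (216.2 − 541.1) = -13340 J.

W ≈ -13.3 kJ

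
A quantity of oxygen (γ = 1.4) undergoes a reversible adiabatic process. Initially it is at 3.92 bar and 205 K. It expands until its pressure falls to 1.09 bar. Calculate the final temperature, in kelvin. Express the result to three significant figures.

T₂ ≈ 142 K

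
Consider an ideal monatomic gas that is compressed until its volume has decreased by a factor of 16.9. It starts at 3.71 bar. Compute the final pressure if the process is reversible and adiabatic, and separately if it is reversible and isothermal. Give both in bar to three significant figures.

adiabatic: 413 bar; isothermal: 62.7 bar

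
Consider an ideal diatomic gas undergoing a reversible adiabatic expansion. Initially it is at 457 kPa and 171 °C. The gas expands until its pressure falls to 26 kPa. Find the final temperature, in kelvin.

T₂ ≈ 196 K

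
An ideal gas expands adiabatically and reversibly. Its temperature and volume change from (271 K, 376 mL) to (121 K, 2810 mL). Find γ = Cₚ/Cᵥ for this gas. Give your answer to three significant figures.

TV^(γ−1) = const ⇒ γ − 1 = ln(T₂/T₁) / ln(V₁/V₂).
γ = 1 + ln(121/271) / ln(376/2810) = 1.401.

γ ≈ 1.40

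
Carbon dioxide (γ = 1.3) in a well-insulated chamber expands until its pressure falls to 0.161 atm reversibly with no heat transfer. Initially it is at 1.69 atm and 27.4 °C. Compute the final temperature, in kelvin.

Along an adiabat T P^((1−γ)/γ) is constant, so T₂ = T₁ (P₂/P₁)^((γ−1)/γ).
T₁ = 27.4 °C = 300.5 K.
T₂ = 300.5 × (0.161/1.69)^(0.231) = 174.7 K.

T₂ ≈ 175 K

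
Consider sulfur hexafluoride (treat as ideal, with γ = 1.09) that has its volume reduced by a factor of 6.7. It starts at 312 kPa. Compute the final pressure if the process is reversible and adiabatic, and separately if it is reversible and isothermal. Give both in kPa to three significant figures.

adiabatic: 2480 kPa; isothermal: 2090 kPa

Isothermal: P₂ = P₁(V₁/V₂) = 312×6.7 = 2090 kPa.
Adiabatic: P₂ = P₁(V₁/V₂)^γ = 312×6.7^(1.09) = 2481 kPa.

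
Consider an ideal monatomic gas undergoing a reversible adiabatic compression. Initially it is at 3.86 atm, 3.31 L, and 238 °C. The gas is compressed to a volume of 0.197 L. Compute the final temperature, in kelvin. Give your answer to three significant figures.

T₂ ≈ 3350 K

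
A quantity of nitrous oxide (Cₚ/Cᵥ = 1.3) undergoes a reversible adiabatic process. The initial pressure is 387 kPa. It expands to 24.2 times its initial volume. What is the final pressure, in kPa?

P₂ ≈ 6.15 kPa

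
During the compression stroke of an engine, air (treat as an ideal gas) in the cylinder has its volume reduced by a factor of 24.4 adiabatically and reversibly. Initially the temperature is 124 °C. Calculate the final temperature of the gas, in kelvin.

T₂ ≈ 1430 K

Adiabatic: T₁V₁^(γ−1) = T₂V₂^(γ−1) ⇒ T₂ = T₁ (V₁/V₂)^(γ−1).
For a diatomic ideal gas γ = 7/5, so γ−1 = 2/5.
T₁ = 124 °C = 397.1 K.
T₂ = 397.1 × 24.4^(2/5) = 1425 K.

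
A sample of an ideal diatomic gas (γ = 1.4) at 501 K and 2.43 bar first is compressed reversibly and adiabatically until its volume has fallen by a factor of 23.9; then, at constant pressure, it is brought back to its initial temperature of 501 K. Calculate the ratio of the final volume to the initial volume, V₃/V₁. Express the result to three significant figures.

Adiabatic step: V₂/V₁ = 0.04184; T₂ = T₁·23.9^(0.4) = 1783 K.
Isobaric step: V₃/V₂ = T₃/T₂ = 501/1783.
V₃/V₁ = (V₂/V₁)(V₃/V₂) = 0.04184 × (501/1783) = 0.01176.

V₃/V₁ ≈ 0.0118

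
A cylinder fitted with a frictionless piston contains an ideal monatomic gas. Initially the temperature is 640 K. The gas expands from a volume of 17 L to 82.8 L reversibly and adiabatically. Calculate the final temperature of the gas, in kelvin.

T₂ ≈ 223 K

Adiabatic: T₁V₁^(γ−1) = T₂V₂^(γ−1) ⇒ T₂ = T₁ (V₁/V₂)^(γ−1).
For a monatomic ideal gas γ = 5/3, so γ−1 = 2/3.
T₂ = 640 × (17/82.8)^(2/3) = 222.7 K.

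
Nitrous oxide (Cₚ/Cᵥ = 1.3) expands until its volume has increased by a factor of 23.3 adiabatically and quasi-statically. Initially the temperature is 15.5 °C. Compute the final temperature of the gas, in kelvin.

T₂ ≈ 112 K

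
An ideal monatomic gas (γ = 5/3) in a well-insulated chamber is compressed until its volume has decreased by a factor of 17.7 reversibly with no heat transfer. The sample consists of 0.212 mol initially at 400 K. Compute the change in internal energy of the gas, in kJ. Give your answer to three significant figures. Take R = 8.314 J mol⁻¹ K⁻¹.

For a reversible adiabat TV^(γ−1) is constant, so T₂ = T₁ (V₁/V₂)^(γ−1).
T₂ = 400 × 17.7^(2/3) = 2717 K.
Q = 0, so ΔU = W_on_gas = nCᵥΔT with Cᵥ = R/(γ−1) = 12.47 J/(mol·K).
ΔU = 0.212 × 12.47 × (2717 − 400) = 6125 J.

ΔU ≈ 6.13 kJ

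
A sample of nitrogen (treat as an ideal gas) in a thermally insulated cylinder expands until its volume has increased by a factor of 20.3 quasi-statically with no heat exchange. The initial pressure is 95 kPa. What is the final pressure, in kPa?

Since PV^γ is constant along a reversible adiabat, P₂ = P₁ (V₁/V₂)^γ.
For a diatomic ideal gas γ = 7/5.
P₂ = 95 × (1/20.3)^(7/5) = 1.404 kPa.

P₂ ≈ 1.40 kPa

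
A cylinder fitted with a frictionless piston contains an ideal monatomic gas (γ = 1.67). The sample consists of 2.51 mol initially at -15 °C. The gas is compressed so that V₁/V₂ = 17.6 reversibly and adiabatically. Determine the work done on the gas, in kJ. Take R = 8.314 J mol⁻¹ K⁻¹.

W ≈ 46.9 kJ

For a reversible adiabat TV^(γ−1) is constant, so T₂ = T₁ (V₁/V₂)^(γ−1).
T₁ = -15 °C = 258.1 K.
T₂ = 258.1 × 17.6^(0.67) = 1763 K.
Q = 0, so ΔU = W_on_gas = nCᵥΔT with Cᵥ = R/(γ−1) = 12.41 J/(mol·K).
ΔU = 2.51 × 12.41 × (1763 − 258.1) = 46890 J.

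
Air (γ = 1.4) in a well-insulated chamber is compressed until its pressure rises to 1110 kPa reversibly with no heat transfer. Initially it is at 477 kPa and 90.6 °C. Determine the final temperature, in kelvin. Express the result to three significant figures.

Adiabatic: T₂/T₁ = (P₂/P₁)^((γ−1)/γ).
T₁ = 90.6 °C = 363.8 K.
T₂ = 363.8 × (1110/477)^(0.286) = 463 K.

T₂ ≈ 463 K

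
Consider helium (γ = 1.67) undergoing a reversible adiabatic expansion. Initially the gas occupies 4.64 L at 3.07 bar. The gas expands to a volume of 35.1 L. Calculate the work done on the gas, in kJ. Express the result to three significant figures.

W ≈ -1.58 kJ

P₂ = P₁(V₁/V₂)^γ = 3.07×(4.64/35.1)^(1.67) = 0.1046 bar.
For a reversible adiabat, W_by_gas = (P₁V₁ − P₂V₂)/(γ−1).
W_by = (307000×0.00464 − 10460×0.0351) / (0.67) = 1578 J.
W_on_gas = −W_by = -1578 J.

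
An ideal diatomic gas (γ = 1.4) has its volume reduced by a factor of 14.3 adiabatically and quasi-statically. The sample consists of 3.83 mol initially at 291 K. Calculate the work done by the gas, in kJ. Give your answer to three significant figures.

W ≈ -44.0 kJ

For a reversible adiabat TV^(γ−1) is constant, so T₂ = T₁ (V₁/V₂)^(γ−1).
T₂ = 291 × 14.3^(0.4) = 843.4 K.
Q = 0, so ΔU = W_on_gas = nCᵥΔT with Cᵥ = R/(γ−1) = 20.79 J/(mol·K).
ΔU = 3.83 × 20.79 × (843.4 − 291) = 43970 J.
Work done by the gas = −ΔU = -43970 J.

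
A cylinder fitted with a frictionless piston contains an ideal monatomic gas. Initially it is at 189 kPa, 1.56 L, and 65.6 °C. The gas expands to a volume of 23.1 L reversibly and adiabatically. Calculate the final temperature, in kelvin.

T₂ ≈ 56.2 K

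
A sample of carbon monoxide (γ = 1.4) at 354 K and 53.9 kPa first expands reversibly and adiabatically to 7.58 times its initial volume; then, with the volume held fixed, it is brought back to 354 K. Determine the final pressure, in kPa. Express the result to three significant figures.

P₃ ≈ 7.11 kPa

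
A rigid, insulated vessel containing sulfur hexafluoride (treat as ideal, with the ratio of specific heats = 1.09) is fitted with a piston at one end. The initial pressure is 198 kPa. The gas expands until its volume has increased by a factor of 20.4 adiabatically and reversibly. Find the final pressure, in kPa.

P₂ ≈ 7.40 kPa

Adiabatic: P₁V₁^γ = P₂V₂^γ ⇒ P₂ = P₁ (V₁/V₂)^γ.
P₂ = 198 × (1/20.4)^(1.09) = 7.399 kPa.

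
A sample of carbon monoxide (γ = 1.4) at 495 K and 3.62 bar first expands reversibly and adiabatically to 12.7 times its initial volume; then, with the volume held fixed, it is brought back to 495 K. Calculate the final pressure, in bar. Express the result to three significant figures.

P₃ ≈ 0.285 bar

Adiabatic step (PV^γ = const): P₂ = 3.62×(1/12.7)^(1.4) = 0.1031 bar; T₂ = 495×(1/12.7)^(0.4) = 179.1 K.
Isochoric: P₃ = P₂(T₃/T₂) = 0.1031 × (495/179.1) = 0.285 bar.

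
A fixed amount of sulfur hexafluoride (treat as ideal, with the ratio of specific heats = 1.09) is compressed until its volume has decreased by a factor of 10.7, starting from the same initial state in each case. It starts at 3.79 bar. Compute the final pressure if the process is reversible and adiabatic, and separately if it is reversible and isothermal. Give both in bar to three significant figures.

Isothermal: P₂ = P₁(V₁/V₂) = 3.79×10.7 = 40.55 bar.
Adiabatic: P₂ = P₁(V₁/V₂)^γ = 3.79×10.7^(1.09) = 50.2 bar.

adiabatic: 50.2 bar; isothermal: 40.6 bar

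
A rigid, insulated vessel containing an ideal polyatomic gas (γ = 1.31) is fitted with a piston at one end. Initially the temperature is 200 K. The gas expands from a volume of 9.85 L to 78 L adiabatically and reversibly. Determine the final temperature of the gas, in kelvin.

T₂ ≈ 105 K

For a reversible adiabat TV^(γ−1) is constant, so T₂ = T₁ (V₁/V₂)^(γ−1).
T₂ = 200 × (9.85/78)^(0.31) = 105.3 K.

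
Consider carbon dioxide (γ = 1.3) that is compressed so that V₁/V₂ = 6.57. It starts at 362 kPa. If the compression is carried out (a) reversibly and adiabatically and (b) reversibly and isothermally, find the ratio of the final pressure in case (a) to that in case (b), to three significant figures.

P_adiabatic / P_isothermal ≈ 1.76

Isothermal: P_b = P₁(V₁/V₂) = 362×6.57.
Adiabatic: P_a = P₁(V₁/V₂)^γ = 362×6.57^(1.3).
P_a/P_b = (V₁/V₂)^(γ−1) = 6.57^(0.3) = 1.759.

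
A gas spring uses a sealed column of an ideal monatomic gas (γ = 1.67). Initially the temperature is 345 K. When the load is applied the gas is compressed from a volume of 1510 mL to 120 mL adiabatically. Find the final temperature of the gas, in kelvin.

Adiabatic: T₁V₁^(γ−1) = T₂V₂^(γ−1) ⇒ T₂ = T₁ (V₁/V₂)^(γ−1).
T₂ = 345 × (1510/120)^(0.67) = 1882 K.

T₂ ≈ 1880 K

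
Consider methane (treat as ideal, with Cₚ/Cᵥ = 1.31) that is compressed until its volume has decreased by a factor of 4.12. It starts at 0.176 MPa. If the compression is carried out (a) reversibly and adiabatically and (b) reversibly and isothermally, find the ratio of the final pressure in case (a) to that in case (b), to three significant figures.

P_adiabatic / P_isothermal ≈ 1.55

Isothermal: P_b = P₁(V₁/V₂) = 0.176×4.12.
Adiabatic: P_a = P₁(V₁/V₂)^γ = 0.176×4.12^(1.31).
P_a/P_b = (V₁/V₂)^(γ−1) = 4.12^(0.31) = 1.551.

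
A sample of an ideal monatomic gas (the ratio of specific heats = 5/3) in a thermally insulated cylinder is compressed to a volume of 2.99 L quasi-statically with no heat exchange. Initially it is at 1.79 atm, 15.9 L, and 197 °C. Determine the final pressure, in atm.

P₂ ≈ 29.0 atm

Since PV^γ is constant along a reversible adiabat, P₂ = P₁ (V₁/V₂)^γ.
P₂ = 1.79 × (15.9/2.99)^(5/3) = 29 atm.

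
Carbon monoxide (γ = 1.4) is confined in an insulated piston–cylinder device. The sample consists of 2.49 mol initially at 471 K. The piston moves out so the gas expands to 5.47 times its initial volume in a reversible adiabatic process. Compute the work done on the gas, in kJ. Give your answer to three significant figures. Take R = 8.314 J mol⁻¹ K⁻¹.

W ≈ -12.0 kJ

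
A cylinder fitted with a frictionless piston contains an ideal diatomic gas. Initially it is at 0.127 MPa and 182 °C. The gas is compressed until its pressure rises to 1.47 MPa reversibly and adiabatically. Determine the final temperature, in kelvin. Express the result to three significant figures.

Along an adiabat T P^((1−γ)/γ) is constant, so T₂ = T₁ (P₂/P₁)^((γ−1)/γ).
For a diatomic ideal gas γ = 7/5, so (γ−1)/γ = 2/7.
T₁ = 182 °C = 455.1 K.
T₂ = 455.1 × (1.47/0.127)^(2/7) = 916.3 K.

T₂ ≈ 916 K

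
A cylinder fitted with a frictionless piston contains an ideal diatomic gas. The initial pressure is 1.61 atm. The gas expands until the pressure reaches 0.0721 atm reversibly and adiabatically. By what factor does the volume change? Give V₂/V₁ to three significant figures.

From PV^γ = const, V₂/V₁ = (P₁/P₂)^(1/γ).
For a diatomic ideal gas γ = 7/5.
V₂/V₁ = (1.61/0.0721)^(5/7) = 9.194.

V₂/V₁ ≈ 9.19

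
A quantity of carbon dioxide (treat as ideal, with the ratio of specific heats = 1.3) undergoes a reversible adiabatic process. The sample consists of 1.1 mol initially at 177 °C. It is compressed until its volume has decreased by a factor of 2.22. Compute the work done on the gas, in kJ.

W ≈ 3.71 kJ

Adiabatic: T₁V₁^(γ−1) = T₂V₂^(γ−1) ⇒ T₂ = T₁ (V₁/V₂)^(γ−1).
T₁ = 177 °C = 450.1 K.
T₂ = 450.1 × 2.22^(0.3) = 571.8 K.
Q = 0, so ΔU = W_on_gas = nCᵥΔT with Cᵥ = R/(γ−1) = 27.71 J/(mol·K).
ΔU = 1.1 × 27.71 × (571.8 − 450.1) = 3709 J.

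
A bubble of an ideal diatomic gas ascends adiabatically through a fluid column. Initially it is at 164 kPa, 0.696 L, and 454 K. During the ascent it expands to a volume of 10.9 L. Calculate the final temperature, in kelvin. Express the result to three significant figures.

T₂ ≈ 151 K

Adiabatic: T₁V₁^(γ−1) = T₂V₂^(γ−1) ⇒ T₂ = T₁ (V₁/V₂)^(γ−1).
γ = 7/5 for a diatomic ideal gas.
T₂ = 454 × (0.696/10.9)^(2/5) = 151.1 K.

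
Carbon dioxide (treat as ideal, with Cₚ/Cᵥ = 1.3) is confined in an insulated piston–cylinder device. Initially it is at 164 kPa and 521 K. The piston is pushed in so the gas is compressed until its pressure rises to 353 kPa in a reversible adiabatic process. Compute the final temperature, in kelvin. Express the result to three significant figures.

T₂ ≈ 622 K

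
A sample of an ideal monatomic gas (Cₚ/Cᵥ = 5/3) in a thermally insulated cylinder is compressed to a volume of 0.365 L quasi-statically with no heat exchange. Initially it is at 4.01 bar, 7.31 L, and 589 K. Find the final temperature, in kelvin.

Adiabatic: T₁V₁^(γ−1) = T₂V₂^(γ−1) ⇒ T₂ = T₁ (V₁/V₂)^(γ−1).
T₂ = 589 × (7.31/0.365)^(2/3) = 4344 K.

T₂ ≈ 4340 K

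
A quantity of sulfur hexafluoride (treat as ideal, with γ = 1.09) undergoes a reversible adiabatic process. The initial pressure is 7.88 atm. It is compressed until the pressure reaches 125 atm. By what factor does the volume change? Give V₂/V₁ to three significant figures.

V₂/V₁ ≈ 0.0792

From PV^γ = const, V₂/V₁ = (P₁/P₂)^(1/γ).
V₂/V₁ = (7.88/125)^(0.917) = 0.0792.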